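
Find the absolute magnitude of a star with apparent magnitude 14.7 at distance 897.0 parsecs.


M = m - 5*log10(d) + 5 = 14.7 - 5*log10(897.0) + 5 = 4.936

4.936


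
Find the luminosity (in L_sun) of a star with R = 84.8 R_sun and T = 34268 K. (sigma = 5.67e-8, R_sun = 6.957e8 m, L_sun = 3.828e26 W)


R = 84.8 * 6.957e8 m = 5.899536e+10 m. L = 4*pi*R^2*sigma*T^4 = 4*pi*(5.899536e+10)^2 * 5.67e-8 * 34268^4 = 3.419665816e+33 W. L/L_sun = 3.419665816e+33 / 3.828e26 = 8.933e+06

8.933e+06 L_sun


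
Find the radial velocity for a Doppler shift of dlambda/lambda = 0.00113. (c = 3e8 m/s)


v = (dlambda/lambda) * c = 0.00113 * 3e8 = 339000.0

339000.0 m/s


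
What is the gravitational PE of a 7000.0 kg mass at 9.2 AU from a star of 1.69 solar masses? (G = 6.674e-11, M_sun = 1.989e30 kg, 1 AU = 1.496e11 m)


M = 1.69 * 1.989e30 kg = 3.36141e+30 kg; r = 9.2 AU * 1.496e11 m/AU = 1.37632e+12 m. U = -GM*m/r = -(6.674e-11 * 3.36141e+30 * 7000.0) / 1.37632e+12 = -1.141e+12

-1.141e+12 J


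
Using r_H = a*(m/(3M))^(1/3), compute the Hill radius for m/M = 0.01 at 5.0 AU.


r_H = a * (m/3M)^(1/3) = 5.0 * (0.01/3)^(1/3) = 0.7469

0.7469 AU


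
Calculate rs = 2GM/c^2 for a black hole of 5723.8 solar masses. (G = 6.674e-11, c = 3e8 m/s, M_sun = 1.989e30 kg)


M = 5723.8 * 1.989e30 kg = 1.13846382e+34 kg. rs = 2GM/c^2 = 2 * 6.674e-11 * 1.13846382e+34 / (3e8)^2 = 1.688e+07

1.688e+07 m


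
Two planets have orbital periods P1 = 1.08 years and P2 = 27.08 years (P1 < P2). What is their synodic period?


1/P_syn = |1/P1 - 1/P2| = |1/1.08 - 1/27.08| => P_syn = 1.1249

1.1249 years


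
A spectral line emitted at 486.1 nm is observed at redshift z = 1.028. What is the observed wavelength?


lam_obs = lam_emit * (1 + z) = 486.1 * (1 + 1.028) = 985.8108

985.8108 nm


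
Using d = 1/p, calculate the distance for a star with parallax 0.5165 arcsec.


d = 1/p = 1/0.5165 = 1.9361

1.9361 pc


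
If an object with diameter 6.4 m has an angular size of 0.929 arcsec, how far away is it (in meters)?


D = size / theta_rad, theta_rad = 0.929 * pi/(180*3600) = 4.504e-06, D = 1.421e+06

1.421e+06 m


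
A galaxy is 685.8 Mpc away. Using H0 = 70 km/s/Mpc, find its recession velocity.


v = H0 * d = 70 * 685.8 = 48006.0

48006.0 km/s


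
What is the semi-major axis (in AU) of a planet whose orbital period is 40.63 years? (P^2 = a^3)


a = P^(2/3) = 40.63^(2/3) = 11.8186

11.8186 AU


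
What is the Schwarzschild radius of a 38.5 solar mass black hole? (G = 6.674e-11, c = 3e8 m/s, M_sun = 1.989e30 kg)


M = 38.5 * 1.989e30 kg = 7.65765e+31 kg. rs = 2GM/c^2 = 2 * 6.674e-11 * 7.65765e+31 / (3e8)^2 = 113571.458

113571.458 m


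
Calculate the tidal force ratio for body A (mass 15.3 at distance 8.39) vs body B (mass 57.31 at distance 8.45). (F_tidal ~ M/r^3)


Ratio = (M1/r1^3) / (M2/r2^3) = (15.3/8.39^3) / (57.31/8.45^3) = 0.2727

0.2727


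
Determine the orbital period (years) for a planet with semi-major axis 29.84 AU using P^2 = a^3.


P = a^(3/2) = 29.84^1.5 = 163.004

163.004 years


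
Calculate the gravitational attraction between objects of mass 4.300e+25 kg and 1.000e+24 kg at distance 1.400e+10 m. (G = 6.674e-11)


F = G*m1*m2/r^2 = 6.674e-11 * 4.300e+25 * 1.000e+24 / (1.400e+10)^2 = 6.674e-11 * 4.300e+49 / 1.960e+20 = 1.464e+19

1.464e+19 N


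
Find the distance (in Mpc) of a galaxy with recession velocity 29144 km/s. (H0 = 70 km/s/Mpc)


d = v / H0 = 29144 / 70 = 416.3429

416.3429 Mpc


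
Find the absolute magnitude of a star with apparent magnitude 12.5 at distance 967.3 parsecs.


M = m - 5*log10(d) + 5 = 12.5 - 5*log10(967.3) + 5 = 2.5722

2.5722


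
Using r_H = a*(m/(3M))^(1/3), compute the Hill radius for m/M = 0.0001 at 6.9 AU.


r_H = a * (m/3M)^(1/3) = 6.9 * (0.0001/3)^(1/3) = 0.2221

0.2221 AU


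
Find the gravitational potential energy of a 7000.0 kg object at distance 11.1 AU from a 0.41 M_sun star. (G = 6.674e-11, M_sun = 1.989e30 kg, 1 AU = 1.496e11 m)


M = 0.41 * 1.989e30 kg = 8.1549e+29 kg; r = 11.1 AU * 1.496e11 m/AU = 1.66056e+12 m. U = -GM*m/r = -(6.674e-11 * 8.1549e+29 * 7000.0) / 1.66056e+12 = -2.294e+11

-2.294e+11 J


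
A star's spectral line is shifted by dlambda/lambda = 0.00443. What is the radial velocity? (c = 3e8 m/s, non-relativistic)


v = (dlambda/lambda) * c = 0.00443 * 3e8 = 1.329e+06

1.329e+06 m/s


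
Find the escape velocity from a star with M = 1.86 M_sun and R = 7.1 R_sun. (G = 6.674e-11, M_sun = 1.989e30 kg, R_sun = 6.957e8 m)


M = 1.86 * 1.989e30 kg = 3.69954e+30 kg; R = 7.1 * 6.957e8 m = 4.93947e+09 m. v_esc = sqrt(2GM/R) = sqrt(2 * 6.674e-11 * 3.69954e+30 / 4.93947e+09) = 316185.3813

316185.3813 m/s


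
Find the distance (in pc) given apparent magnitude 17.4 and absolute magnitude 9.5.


d = 10^((m - M + 5)/5) = 10^((17.4 - 9.5 + 5)/5) = 380.1894

380.1894 pc


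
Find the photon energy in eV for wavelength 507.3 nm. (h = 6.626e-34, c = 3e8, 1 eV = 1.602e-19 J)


E = hc/lambda = 6.626e-34 * 3e8 / 5.073e-07 = 3.918e-19 J = 2.4459 eV

2.4459 eV


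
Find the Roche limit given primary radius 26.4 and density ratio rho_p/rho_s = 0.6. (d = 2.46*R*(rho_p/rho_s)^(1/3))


d_Roche = 2.46 * 26.4 * 0.6^(1/3) = 54.7759

54.7759


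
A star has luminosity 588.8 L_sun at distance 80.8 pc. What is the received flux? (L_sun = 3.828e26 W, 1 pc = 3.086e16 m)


F = L / (4*pi*d^2) = 2.254e+29 / (4*pi*(2.493e+18)^2) = 2.885e-09

2.885e-09 W/m^2


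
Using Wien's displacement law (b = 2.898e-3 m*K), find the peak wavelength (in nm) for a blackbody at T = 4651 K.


lam_max = b / T = 2.898e-3 / 4651 = 6.231e-07 m = 623.0918 nm

623.0918 nm


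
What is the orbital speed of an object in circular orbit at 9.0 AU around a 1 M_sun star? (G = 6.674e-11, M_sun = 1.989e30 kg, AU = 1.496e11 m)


v = sqrt(GM/r) = sqrt(6.674e-11 * 1.989e+30 / 1.346e+12) = 9929.4099

9929.4099 m/s


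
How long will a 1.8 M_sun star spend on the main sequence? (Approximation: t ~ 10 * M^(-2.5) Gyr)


t = 10 * M^(-2.5) = 10 * 1.8^(-2.5) = 2.3005

2.3005 Gyr


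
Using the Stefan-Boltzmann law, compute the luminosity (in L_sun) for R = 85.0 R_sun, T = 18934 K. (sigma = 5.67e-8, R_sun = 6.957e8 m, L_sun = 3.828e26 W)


R = 85.0 * 6.957e8 m = 5.91345e+10 m. L = 4*pi*R^2*sigma*T^4 = 4*pi*(5.91345e+10)^2 * 5.67e-8 * 18934^4 = 3.202169172e+32 W. L/L_sun = 3.202169172e+32 / 3.828e26 = 836512.3229

836512.3229 L_sun


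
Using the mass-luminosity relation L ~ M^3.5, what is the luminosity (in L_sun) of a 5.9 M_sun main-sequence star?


L/L_sun = (M/M_sun)^3.5 = 5.9^3.5 = 498.8639

498.8639 L_sun


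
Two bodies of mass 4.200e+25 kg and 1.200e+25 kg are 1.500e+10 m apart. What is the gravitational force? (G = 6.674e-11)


F = G*m1*m2/r^2 = 6.674e-11 * 4.200e+25 * 1.200e+25 / (1.500e+10)^2 = 6.674e-11 * 5.040e+50 / 2.250e+20 = 1.495e+20

1.495e+20 N


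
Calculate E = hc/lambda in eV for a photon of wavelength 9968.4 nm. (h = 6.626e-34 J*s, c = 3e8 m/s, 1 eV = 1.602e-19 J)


E = hc/lambda = 6.626e-34 * 3e8 / 9.968e-06 = 1.994e-20 J = 0.1245 eV

0.1245 eV


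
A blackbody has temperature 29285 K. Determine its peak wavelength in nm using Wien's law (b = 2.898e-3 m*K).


lam_max = b / T = 2.898e-3 / 29285 = 9.896e-08 m = 98.9585 nm

98.9585 nm


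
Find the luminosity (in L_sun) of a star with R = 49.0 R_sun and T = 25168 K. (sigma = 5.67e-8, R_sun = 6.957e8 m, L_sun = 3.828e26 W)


R = 49.0 * 6.957e8 m = 3.40893e+10 m. L = 4*pi*R^2*sigma*T^4 = 4*pi*(3.40893e+10)^2 * 5.67e-8 * 25168^4 = 3.322185748e+32 W. L/L_sun = 3.322185748e+32 / 3.828e26 = 867864.6155

867864.6155 L_sun


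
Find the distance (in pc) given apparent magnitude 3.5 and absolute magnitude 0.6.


d = 10^((m - M + 5)/5) = 10^((3.5 - 0.6 + 5)/5) = 38.0189

38.0189 pc


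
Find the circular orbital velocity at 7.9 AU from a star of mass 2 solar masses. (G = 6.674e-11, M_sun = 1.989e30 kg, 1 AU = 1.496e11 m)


v = sqrt(GM/r) = sqrt(6.674e-11 * 3.978e+30 / 1.182e+12) = 14988.085

14988.085 m/s


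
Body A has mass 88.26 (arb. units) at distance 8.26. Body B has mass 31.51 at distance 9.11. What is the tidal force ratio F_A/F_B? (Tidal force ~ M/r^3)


Ratio = (M1/r1^3) / (M2/r2^3) = (88.26/8.26^3) / (31.51/9.11^3) = 3.7578

3.7578


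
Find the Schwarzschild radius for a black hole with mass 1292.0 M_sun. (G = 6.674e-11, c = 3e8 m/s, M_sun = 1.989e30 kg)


M = 1292.0 * 1.989e30 kg = 2.569788e+33 kg. rs = 2GM/c^2 = 2 * 6.674e-11 * 2.569788e+33 / (3e8)^2 = 3.811e+06

3.811e+06 m


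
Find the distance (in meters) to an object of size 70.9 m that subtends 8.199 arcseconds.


D = size / theta_rad, theta_rad = 8.199 * pi/(180*3600) = 3.975e-05, D = 1.784e+06

1.784e+06 m


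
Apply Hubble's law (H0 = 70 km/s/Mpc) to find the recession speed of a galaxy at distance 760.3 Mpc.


v = H0 * d = 70 * 760.3 = 53221.0

53221.0 km/s


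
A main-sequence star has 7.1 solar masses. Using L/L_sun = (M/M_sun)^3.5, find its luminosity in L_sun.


L/L_sun = (M/M_sun)^3.5 = 7.1^3.5 = 953.6834

953.6834 L_sun


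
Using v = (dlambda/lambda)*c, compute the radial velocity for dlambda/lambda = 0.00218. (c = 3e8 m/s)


v = (dlambda/lambda) * c = 0.00218 * 3e8 = 654000.0

654000.0 m/s


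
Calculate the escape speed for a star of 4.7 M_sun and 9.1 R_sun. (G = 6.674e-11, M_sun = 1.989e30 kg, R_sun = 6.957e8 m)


M = 4.7 * 1.989e30 kg = 9.3483e+30 kg; R = 9.1 * 6.957e8 m = 6.33087e+09 m. v_esc = sqrt(2GM/R) = sqrt(2 * 6.674e-11 * 9.3483e+30 / 6.33087e+09) = 443958.854

443958.854 m/s


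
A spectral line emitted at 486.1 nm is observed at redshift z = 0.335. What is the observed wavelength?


lam_obs = lam_emit * (1 + z) = 486.1 * (1 + 0.335) = 648.9435

648.9435 nm


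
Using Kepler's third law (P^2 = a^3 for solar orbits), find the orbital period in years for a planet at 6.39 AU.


P = a^(3/2) = 6.39^1.5 = 16.1529

16.1529 years


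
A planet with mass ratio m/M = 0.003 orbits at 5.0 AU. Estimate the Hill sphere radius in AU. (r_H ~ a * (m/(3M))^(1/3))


r_H = a * (m/3M)^(1/3) = 5.0 * (0.003/3)^(1/3) = 0.5

0.5 AU


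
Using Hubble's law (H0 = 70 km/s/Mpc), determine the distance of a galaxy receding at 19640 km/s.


d = v / H0 = 19640 / 70 = 280.5714

280.5714 Mpc


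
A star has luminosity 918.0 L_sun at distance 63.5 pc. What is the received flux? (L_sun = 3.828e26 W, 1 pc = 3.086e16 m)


F = L / (4*pi*d^2) = 3.514e+29 / (4*pi*(1.960e+18)^2) = 7.282e-09

7.282e-09 W/m^2


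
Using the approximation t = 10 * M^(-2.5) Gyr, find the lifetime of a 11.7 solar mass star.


t = 10 * M^(-2.5) = 10 * 11.7^(-2.5) = 0.0214

0.0214 Gyr


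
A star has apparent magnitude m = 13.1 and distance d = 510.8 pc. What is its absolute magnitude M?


M = m - 5*log10(d) + 5 = 13.1 - 5*log10(510.8) + 5 = 4.5587

4.5587


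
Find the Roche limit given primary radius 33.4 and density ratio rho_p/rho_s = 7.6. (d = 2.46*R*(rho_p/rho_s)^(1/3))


d_Roche = 2.46 * 33.4 * 7.6^(1/3) = 161.5422

161.5422


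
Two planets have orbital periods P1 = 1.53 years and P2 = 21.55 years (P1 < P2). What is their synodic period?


1/P_syn = |1/P1 - 1/P2| = |1/1.53 - 1/21.55| => P_syn = 1.6469

1.6469 years


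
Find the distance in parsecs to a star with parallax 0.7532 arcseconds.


d = 1/p = 1/0.7532 = 1.3277

1.3277 pc


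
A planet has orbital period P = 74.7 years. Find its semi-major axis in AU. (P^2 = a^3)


a = P^(2/3) = 74.7^(2/3) = 17.737

17.737 AU


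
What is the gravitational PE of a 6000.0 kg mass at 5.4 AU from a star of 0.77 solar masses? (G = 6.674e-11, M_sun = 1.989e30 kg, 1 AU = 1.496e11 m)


M = 0.77 * 1.989e30 kg = 1.53153e+30 kg; r = 5.4 AU * 1.496e11 m/AU = 8.0784e+11 m. U = -GM*m/r = -(6.674e-11 * 1.53153e+30 * 6000.0) / 8.0784e+11 = -7.592e+11

-7.592e+11 J


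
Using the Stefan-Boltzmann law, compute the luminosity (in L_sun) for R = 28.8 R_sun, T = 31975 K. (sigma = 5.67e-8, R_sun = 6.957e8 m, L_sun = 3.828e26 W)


R = 28.8 * 6.957e8 m = 2.003616e+10 m. L = 4*pi*R^2*sigma*T^4 = 4*pi*(2.003616e+10)^2 * 5.67e-8 * 31975^4 = 2.989951321e+32 W. L/L_sun = 2.989951321e+32 / 3.828e26 = 781074.0129

781074.0129 L_sun


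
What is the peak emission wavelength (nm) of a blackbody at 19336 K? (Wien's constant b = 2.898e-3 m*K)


lam_max = b / T = 2.898e-3 / 19336 = 1.499e-07 m = 149.8759 nm

149.8759 nm


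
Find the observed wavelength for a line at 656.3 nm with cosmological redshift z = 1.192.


lam_obs = lam_emit * (1 + z) = 656.3 * (1 + 1.192) = 1438.6096

1438.6096 nm


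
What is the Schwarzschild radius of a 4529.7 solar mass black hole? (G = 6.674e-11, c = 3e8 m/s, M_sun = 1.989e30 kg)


M = 4529.7 * 1.989e30 kg = 9.0095733e+33 kg. rs = 2GM/c^2 = 2 * 6.674e-11 * 9.0095733e+33 / (3e8)^2 = 1.336e+07

1.336e+07 m


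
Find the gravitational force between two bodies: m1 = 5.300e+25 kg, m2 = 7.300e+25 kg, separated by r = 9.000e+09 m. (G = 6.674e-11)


F = G*m1*m2/r^2 = 6.674e-11 * 5.300e+25 * 7.300e+25 / (9.000e+09)^2 = 6.674e-11 * 3.869e+51 / 8.100e+19 = 3.188e+21

3.188e+21 N


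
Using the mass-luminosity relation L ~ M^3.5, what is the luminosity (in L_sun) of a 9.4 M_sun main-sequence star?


L/L_sun = (M/M_sun)^3.5 = 9.4^3.5 = 2546.5223

2546.5223 L_sun


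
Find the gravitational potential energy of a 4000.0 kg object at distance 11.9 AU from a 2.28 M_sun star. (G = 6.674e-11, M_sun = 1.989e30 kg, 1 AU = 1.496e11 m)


M = 2.28 * 1.989e30 kg = 4.53492e+30 kg; r = 11.9 AU * 1.496e11 m/AU = 1.78024e+12 m. U = -GM*m/r = -(6.674e-11 * 4.53492e+30 * 4000.0) / 1.78024e+12 = -6.800e+11

-6.800e+11 J


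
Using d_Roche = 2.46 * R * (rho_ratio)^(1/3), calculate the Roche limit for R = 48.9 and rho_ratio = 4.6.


d_Roche = 2.46 * 48.9 * 4.6^(1/3) = 200.0614

200.0614


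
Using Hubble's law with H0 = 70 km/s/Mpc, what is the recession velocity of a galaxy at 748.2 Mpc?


v = H0 * d = 70 * 748.2 = 52374.0

52374.0 km/s


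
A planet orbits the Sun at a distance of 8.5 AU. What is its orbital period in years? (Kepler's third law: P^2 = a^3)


P = a^(3/2) = 8.5^1.5 = 24.7815

24.7815 years


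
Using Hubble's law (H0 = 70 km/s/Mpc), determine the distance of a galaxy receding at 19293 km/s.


d = v / H0 = 19293 / 70 = 275.6143

275.6143 Mpc


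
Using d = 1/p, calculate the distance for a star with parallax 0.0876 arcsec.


d = 1/p = 1/0.0876 = 11.4155

11.4155 pc


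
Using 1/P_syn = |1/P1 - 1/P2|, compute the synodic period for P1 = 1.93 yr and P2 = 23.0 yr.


1/P_syn = |1/P1 - 1/P2| = |1/1.93 - 1/23.0| => P_syn = 2.1068

2.1068 years


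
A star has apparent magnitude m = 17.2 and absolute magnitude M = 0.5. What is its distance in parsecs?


d = 10^((m - M + 5)/5) = 10^((17.2 - 0.5 + 5)/5) = 21877.6162

21877.6162 pc


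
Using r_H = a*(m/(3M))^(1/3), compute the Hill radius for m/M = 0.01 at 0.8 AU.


r_H = a * (m/3M)^(1/3) = 0.8 * (0.01/3)^(1/3) = 0.1195

0.1195 AU


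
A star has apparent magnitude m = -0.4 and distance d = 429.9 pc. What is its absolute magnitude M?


M = m - 5*log10(d) + 5 = -0.4 - 5*log10(429.9) + 5 = -8.5668

-8.5668


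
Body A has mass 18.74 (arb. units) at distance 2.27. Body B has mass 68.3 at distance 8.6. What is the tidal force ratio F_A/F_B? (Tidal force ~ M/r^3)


Ratio = (M1/r1^3) / (M2/r2^3) = (18.74/2.27^3) / (68.3/8.6^3) = 14.9199

14.9199


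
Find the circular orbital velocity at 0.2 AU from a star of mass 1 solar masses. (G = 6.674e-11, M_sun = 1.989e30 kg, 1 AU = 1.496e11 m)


v = sqrt(GM/r) = sqrt(6.674e-11 * 1.989e+30 / 2.992e+10) = 66608.5068

66608.5068 m/s


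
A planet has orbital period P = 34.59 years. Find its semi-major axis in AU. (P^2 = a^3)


a = P^(2/3) = 34.59^(2/3) = 10.6161

10.6161 AU


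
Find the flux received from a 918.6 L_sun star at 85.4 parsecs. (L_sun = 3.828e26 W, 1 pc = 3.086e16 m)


F = L / (4*pi*d^2) = 3.516e+29 / (4*pi*(2.635e+18)^2) = 4.029e-09

4.029e-09 W/m^2


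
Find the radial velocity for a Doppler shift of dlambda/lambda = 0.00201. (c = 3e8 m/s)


v = (dlambda/lambda) * c = 0.00201 * 3e8 = 603000.0

603000.0 m/s


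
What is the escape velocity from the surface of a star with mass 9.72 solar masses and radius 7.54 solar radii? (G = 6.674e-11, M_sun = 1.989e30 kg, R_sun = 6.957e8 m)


M = 9.72 * 1.989e30 kg = 1.933308e+31 kg; R = 7.54 * 6.957e8 m = 5.245578e+09 m. v_esc = sqrt(2GM/R) = sqrt(2 * 6.674e-11 * 1.933308e+31 / 5.245578e+09) = 701393.8417

701393.8417 m/s


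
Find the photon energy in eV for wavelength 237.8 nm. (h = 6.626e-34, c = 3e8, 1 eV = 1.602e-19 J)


E = hc/lambda = 6.626e-34 * 3e8 / 2.378e-07 = 8.359e-19 J = 5.2179 eV

5.2179 eV


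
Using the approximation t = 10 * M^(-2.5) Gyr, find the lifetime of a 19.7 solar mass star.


t = 10 * M^(-2.5) = 10 * 19.7^(-2.5) = 0.0058

0.0058 Gyr


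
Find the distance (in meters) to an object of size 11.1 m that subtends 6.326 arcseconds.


D = size / theta_rad, theta_rad = 6.326 * pi/(180*3600) = 3.067e-05, D = 361925.2844

361925.2844 m


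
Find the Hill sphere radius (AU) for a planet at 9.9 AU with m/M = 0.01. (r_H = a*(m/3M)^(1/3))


r_H = a * (m/3M)^(1/3) = 9.9 * (0.01/3)^(1/3) = 1.4789

1.4789 AU


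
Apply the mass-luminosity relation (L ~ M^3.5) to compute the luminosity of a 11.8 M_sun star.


L/L_sun = (M/M_sun)^3.5 = 11.8^3.5 = 5644.0003

5644.0003 L_sun


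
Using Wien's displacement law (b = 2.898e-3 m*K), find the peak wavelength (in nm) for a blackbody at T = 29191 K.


lam_max = b / T = 2.898e-3 / 29191 = 9.928e-08 m = 99.2772 nm

99.2772 nm


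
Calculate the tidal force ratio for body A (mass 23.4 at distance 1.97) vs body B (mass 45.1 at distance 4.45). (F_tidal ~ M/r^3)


Ratio = (M1/r1^3) / (M2/r2^3) = (23.4/1.97^3) / (45.1/4.45^3) = 5.9803

5.9803


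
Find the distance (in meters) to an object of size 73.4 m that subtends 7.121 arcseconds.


D = size / theta_rad, theta_rad = 7.121 * pi/(180*3600) = 3.452e-05, D = 2.126e+06

2.126e+06 m


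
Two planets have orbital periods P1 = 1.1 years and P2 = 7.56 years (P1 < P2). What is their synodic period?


1/P_syn = |1/P1 - 1/P2| = |1/1.1 - 1/7.56| => P_syn = 1.2873

1.2873 years


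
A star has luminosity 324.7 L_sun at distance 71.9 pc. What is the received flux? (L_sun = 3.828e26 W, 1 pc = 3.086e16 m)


F = L / (4*pi*d^2) = 1.243e+29 / (4*pi*(2.219e+18)^2) = 2.009e-09

2.009e-09 W/m^2


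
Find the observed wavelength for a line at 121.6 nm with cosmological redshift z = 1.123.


lam_obs = lam_emit * (1 + z) = 121.6 * (1 + 1.123) = 258.1568

258.1568 nm


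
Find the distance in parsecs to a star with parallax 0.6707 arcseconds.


d = 1/p = 1/0.6707 = 1.491

1.491 pc


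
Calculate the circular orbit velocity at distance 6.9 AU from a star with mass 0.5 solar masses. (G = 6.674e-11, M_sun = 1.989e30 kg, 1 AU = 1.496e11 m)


v = sqrt(GM/r) = sqrt(6.674e-11 * 9.945e+29 / 1.032e+12) = 8018.7219

8018.7219 m/s


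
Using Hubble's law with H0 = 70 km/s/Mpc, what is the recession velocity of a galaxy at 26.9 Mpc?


v = H0 * d = 70 * 26.9 = 1883.0

1883.0 km/s


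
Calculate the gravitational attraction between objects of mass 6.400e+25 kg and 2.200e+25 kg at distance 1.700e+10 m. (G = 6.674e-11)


F = G*m1*m2/r^2 = 6.674e-11 * 6.400e+25 * 2.200e+25 / (1.700e+10)^2 = 6.674e-11 * 1.408e+51 / 2.890e+20 = 3.252e+20

3.252e+20 N


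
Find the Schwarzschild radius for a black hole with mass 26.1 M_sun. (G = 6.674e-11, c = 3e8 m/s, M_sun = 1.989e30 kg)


M = 26.1 * 1.989e30 kg = 5.19129e+31 kg. rs = 2GM/c^2 = 2 * 6.674e-11 * 5.19129e+31 / (3e8)^2 = 76992.5988

76992.5988 m


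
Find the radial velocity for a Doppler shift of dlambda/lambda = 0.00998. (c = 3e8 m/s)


v = (dlambda/lambda) * c = 0.00998 * 3e8 = 2.994e+06

2.994e+06 m/s


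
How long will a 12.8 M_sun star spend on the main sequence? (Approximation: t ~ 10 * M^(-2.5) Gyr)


t = 10 * M^(-2.5) = 10 * 12.8^(-2.5) = 0.0171

0.0171 Gyr


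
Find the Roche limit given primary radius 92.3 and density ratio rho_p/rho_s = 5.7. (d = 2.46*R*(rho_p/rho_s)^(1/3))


d_Roche = 2.46 * 92.3 * 5.7^(1/3) = 405.5973

405.5973


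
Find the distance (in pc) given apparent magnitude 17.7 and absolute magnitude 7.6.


d = 10^((m - M + 5)/5) = 10^((17.7 - 7.6 + 5)/5) = 1047.1285

1047.1285 pc


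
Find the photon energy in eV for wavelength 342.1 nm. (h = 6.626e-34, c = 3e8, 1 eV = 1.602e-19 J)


E = hc/lambda = 6.626e-34 * 3e8 / 3.421e-07 = 5.811e-19 J = 3.6271 eV

3.6271 eV


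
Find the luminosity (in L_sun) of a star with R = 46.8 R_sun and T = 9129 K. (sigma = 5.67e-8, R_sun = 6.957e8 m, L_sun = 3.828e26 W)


R = 46.8 * 6.957e8 m = 3.255876e+10 m. L = 4*pi*R^2*sigma*T^4 = 4*pi*(3.255876e+10)^2 * 5.67e-8 * 9129^4 = 5.245917593e+30 W. L/L_sun = 5.245917593e+30 / 3.828e26 = 13704.0689

13704.0689 L_sun


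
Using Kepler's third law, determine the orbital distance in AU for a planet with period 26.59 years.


a = P^(2/3) = 26.59^(2/3) = 8.9087

8.9087 AU


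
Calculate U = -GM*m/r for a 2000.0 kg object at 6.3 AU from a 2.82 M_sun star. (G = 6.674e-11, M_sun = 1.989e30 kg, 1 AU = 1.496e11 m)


M = 2.82 * 1.989e30 kg = 5.60898e+30 kg; r = 6.3 AU * 1.496e11 m/AU = 9.4248e+11 m. U = -GM*m/r = -(6.674e-11 * 5.60898e+30 * 2000.0) / 9.4248e+11 = -7.944e+11

-7.944e+11 J


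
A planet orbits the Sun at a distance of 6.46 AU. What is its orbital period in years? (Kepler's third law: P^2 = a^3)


P = a^(3/2) = 6.46^1.5 = 16.4191

16.4191 years


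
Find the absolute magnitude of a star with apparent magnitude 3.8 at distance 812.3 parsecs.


M = m - 5*log10(d) + 5 = 3.8 - 5*log10(812.3) + 5 = -5.7486

-5.7486


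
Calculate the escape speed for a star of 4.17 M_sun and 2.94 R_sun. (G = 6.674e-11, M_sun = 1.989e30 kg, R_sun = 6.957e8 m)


M = 4.17 * 1.989e30 kg = 8.29413e+30 kg; R = 2.94 * 6.957e8 m = 2.045358e+09 m. v_esc = sqrt(2GM/R) = sqrt(2 * 6.674e-11 * 8.29413e+30 / 2.045358e+09) = 735713.7133

735713.7133 m/s


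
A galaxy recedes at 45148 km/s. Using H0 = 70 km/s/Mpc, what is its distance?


d = v / H0 = 45148 / 70 = 644.9714

644.9714 Mpc


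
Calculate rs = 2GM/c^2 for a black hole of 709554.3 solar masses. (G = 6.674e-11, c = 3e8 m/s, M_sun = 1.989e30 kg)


M = 709554.3 * 1.989e30 kg = 1.411303503e+36 kg. rs = 2GM/c^2 = 2 * 6.674e-11 * 1.411303503e+36 / (3e8)^2 = 2.093e+09

2.093e+09 m


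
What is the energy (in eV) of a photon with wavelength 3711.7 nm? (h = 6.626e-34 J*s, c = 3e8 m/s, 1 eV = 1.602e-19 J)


E = hc/lambda = 6.626e-34 * 3e8 / 3.712e-06 = 5.355e-20 J = 0.3343 eV

0.3343 eV


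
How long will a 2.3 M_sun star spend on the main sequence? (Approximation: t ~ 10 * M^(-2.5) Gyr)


t = 10 * M^(-2.5) = 10 * 2.3^(-2.5) = 1.2465

1.2465 Gyr


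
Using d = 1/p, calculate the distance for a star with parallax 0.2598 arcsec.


d = 1/p = 1/0.2598 = 3.8491

3.8491 pc


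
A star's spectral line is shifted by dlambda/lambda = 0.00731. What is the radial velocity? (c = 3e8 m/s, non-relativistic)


v = (dlambda/lambda) * c = 0.00731 * 3e8 = 2.193e+06

2.193e+06 m/s


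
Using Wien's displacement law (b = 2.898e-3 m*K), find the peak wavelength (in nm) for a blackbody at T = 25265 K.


lam_max = b / T = 2.898e-3 / 25265 = 1.147e-07 m = 114.7041 nm

114.7041 nm


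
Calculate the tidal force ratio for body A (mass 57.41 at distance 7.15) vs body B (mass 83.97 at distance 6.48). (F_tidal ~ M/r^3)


Ratio = (M1/r1^3) / (M2/r2^3) = (57.41/7.15^3) / (83.97/6.48^3) = 0.5089

0.5089


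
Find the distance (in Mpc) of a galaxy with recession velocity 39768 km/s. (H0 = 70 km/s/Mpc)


d = v / H0 = 39768 / 70 = 568.1143

568.1143 Mpc


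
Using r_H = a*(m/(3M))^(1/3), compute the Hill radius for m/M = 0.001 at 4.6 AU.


r_H = a * (m/3M)^(1/3) = 4.6 * (0.001/3)^(1/3) = 0.3189

0.3189 AU


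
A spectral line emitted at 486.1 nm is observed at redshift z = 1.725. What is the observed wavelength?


lam_obs = lam_emit * (1 + z) = 486.1 * (1 + 1.725) = 1324.6225

1324.6225 nm


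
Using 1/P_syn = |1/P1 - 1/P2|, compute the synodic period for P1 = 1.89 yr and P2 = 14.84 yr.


1/P_syn = |1/P1 - 1/P2| = |1/1.89 - 1/14.84| => P_syn = 2.1658

2.1658 years


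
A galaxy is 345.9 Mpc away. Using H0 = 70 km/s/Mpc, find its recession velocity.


v = H0 * d = 70 * 345.9 = 24213.0

24213.0 km/s


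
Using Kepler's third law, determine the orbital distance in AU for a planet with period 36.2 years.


a = P^(2/3) = 36.2^(2/3) = 10.9431

10.9431 AU


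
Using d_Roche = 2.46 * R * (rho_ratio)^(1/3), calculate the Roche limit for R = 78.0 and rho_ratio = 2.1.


d_Roche = 2.46 * 78.0 * 2.1^(1/3) = 245.7175

245.7175


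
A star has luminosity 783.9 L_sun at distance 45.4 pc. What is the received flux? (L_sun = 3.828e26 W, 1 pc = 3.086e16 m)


F = L / (4*pi*d^2) = 3.001e+29 / (4*pi*(1.401e+18)^2) = 1.217e-08

1.217e-08 W/m^2


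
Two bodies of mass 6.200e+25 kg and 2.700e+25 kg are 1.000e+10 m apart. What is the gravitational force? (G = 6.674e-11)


F = G*m1*m2/r^2 = 6.674e-11 * 6.200e+25 * 2.700e+25 / (1.000e+10)^2 = 6.674e-11 * 1.674e+51 / 1.000e+20 = 1.117e+21

1.117e+21 N


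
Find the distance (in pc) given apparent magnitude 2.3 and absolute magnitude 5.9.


d = 10^((m - M + 5)/5) = 10^((2.3 - 5.9 + 5)/5) = 1.9055

1.9055 pc


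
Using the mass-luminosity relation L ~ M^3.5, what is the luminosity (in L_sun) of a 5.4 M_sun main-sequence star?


L/L_sun = (M/M_sun)^3.5 = 5.4^3.5 = 365.9133

365.9133 L_sun


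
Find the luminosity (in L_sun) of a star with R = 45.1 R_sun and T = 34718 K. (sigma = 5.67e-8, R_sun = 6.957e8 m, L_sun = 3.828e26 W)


R = 45.1 * 6.957e8 m = 3.137607e+10 m. L = 4*pi*R^2*sigma*T^4 = 4*pi*(3.137607e+10)^2 * 5.67e-8 * 34718^4 = 1.019081244e+33 W. L/L_sun = 1.019081244e+33 / 3.828e26 = 2.662e+06

2.662e+06 L_sun


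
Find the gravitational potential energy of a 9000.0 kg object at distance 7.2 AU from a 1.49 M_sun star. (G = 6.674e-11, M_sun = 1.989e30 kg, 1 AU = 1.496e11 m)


M = 1.49 * 1.989e30 kg = 2.96361e+30 kg; r = 7.2 AU * 1.496e11 m/AU = 1.07712e+12 m. U = -GM*m/r = -(6.674e-11 * 2.96361e+30 * 9000.0) / 1.07712e+12 = -1.653e+12

-1.653e+12 J


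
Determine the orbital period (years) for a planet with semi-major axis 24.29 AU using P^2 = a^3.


P = a^(3/2) = 24.29^1.5 = 119.713

119.713 years


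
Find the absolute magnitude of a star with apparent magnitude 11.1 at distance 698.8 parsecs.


M = m - 5*log10(d) + 5 = 11.1 - 5*log10(698.8) + 5 = 1.8782

1.8782


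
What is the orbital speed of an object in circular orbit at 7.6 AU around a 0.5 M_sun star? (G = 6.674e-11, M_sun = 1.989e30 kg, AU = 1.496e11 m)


v = sqrt(GM/r) = sqrt(6.674e-11 * 9.945e+29 / 1.137e+12) = 7640.5197

7640.5197 m/s


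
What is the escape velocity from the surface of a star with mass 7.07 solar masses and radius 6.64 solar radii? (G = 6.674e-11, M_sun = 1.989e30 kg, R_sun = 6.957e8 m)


M = 7.07 * 1.989e30 kg = 1.406223e+31 kg; R = 6.64 * 6.957e8 m = 4.619448e+09 m. v_esc = sqrt(2GM/R) = sqrt(2 * 6.674e-11 * 1.406223e+31 / 4.619448e+09) = 637441.2383

637441.2383 m/s


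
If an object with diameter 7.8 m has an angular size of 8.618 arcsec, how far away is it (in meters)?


D = size / theta_rad, theta_rad = 8.618 * pi/(180*3600) = 4.178e-05, D = 186686.6429

186686.6429 m


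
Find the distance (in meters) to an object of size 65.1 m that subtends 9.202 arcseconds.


D = size / theta_rad, theta_rad = 9.202 * pi/(180*3600) = 4.461e-05, D = 1.459e+06

1.459e+06 m


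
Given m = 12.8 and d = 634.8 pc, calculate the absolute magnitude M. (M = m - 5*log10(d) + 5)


M = m - 5*log10(d) + 5 = 12.8 - 5*log10(634.8) + 5 = 3.7868

3.7868


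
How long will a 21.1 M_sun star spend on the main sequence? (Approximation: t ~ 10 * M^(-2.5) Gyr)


t = 10 * M^(-2.5) = 10 * 21.1^(-2.5) = 0.0049

0.0049 Gyr


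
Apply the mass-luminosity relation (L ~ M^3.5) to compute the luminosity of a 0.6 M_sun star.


L/L_sun = (M/M_sun)^3.5 = 0.6^3.5 = 0.1673

0.1673 L_sun


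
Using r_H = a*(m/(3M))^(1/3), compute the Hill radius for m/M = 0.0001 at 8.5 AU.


r_H = a * (m/3M)^(1/3) = 8.5 * (0.0001/3)^(1/3) = 0.2736

0.2736 AU


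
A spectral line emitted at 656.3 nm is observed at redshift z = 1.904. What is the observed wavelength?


lam_obs = lam_emit * (1 + z) = 656.3 * (1 + 1.904) = 1905.8952

1905.8952 nm


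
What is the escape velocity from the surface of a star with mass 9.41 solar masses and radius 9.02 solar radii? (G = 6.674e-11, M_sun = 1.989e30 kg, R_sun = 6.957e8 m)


M = 9.41 * 1.989e30 kg = 1.871649e+31 kg; R = 9.02 * 6.957e8 m = 6.275214e+09 m. v_esc = sqrt(2GM/R) = sqrt(2 * 6.674e-11 * 1.871649e+31 / 6.275214e+09) = 630966.1078

630966.1078 m/s


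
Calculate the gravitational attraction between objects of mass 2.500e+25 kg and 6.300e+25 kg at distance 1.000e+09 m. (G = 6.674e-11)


F = G*m1*m2/r^2 = 6.674e-11 * 2.500e+25 * 6.300e+25 / (1.000e+09)^2 = 6.674e-11 * 1.575e+51 / 1.000e+18 = 1.051e+23

1.051e+23 N


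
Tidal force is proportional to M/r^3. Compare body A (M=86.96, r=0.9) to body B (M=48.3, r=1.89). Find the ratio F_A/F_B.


Ratio = (M1/r1^3) / (M2/r2^3) = (86.96/0.9^3) / (48.3/1.89^3) = 16.6736

16.6736


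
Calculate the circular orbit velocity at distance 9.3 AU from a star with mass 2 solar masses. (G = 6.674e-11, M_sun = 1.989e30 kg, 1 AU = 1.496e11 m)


v = sqrt(GM/r) = sqrt(6.674e-11 * 3.978e+30 / 1.391e+12) = 13813.9608

13813.9608 m/s


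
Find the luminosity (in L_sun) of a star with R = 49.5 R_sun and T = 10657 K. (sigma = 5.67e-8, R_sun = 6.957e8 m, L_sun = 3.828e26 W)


R = 49.5 * 6.957e8 m = 3.443715e+10 m. L = 4*pi*R^2*sigma*T^4 = 4*pi*(3.443715e+10)^2 * 5.67e-8 * 10657^4 = 1.08990135e+31 W. L/L_sun = 1.08990135e+31 / 3.828e26 = 28471.8221

28471.8221 L_sun


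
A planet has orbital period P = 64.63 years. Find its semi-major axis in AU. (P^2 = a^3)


a = P^(2/3) = 64.63^(2/3) = 16.1048

16.1048 AU


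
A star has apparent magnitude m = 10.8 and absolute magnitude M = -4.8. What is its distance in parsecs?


d = 10^((m - M + 5)/5) = 10^((10.8 - -4.8 + 5)/5) = 13182.5674

13182.5674 pc


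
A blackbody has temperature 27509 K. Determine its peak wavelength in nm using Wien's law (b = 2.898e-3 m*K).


lam_max = b / T = 2.898e-3 / 27509 = 1.053e-07 m = 105.3473 nm

105.3473 nm


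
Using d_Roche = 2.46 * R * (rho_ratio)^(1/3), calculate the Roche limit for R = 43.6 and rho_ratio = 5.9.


d_Roche = 2.46 * 43.6 * 5.9^(1/3) = 193.8083

193.8083


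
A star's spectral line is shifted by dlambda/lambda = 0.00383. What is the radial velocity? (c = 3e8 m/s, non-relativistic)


v = (dlambda/lambda) * c = 0.00383 * 3e8 = 1.149e+06

1.149e+06 m/s


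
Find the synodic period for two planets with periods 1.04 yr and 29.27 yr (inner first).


1/P_syn = |1/P1 - 1/P2| = |1/1.04 - 1/29.27| => P_syn = 1.0783

1.0783 years


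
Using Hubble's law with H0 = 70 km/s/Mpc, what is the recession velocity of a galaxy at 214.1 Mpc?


v = H0 * d = 70 * 214.1 = 14987.0

14987.0 km/s


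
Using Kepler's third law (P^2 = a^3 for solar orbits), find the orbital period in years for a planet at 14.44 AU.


P = a^(3/2) = 14.44^1.5 = 54.872

54.872 years


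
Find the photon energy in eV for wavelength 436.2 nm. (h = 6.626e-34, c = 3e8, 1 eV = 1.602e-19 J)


E = hc/lambda = 6.626e-34 * 3e8 / 4.362e-07 = 4.557e-19 J = 2.8446 eV

2.8446 eV


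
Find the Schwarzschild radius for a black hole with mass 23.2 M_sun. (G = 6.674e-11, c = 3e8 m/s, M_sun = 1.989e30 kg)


M = 23.2 * 1.989e30 kg = 4.61448e+31 kg. rs = 2GM/c^2 = 2 * 6.674e-11 * 4.61448e+31 / (3e8)^2 = 68437.8656

68437.8656 m


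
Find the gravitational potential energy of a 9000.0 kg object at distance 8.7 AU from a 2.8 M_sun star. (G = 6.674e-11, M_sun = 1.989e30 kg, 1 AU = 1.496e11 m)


M = 2.8 * 1.989e30 kg = 5.5692e+30 kg; r = 8.7 AU * 1.496e11 m/AU = 1.30152e+12 m. U = -GM*m/r = -(6.674e-11 * 5.5692e+30 * 9000.0) / 1.30152e+12 = -2.570e+12

-2.570e+12 J


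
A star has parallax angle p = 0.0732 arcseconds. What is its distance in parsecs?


d = 1/p = 1/0.0732 = 13.6612

13.6612 pc


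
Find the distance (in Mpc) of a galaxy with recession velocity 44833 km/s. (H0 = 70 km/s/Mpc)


d = v / H0 = 44833 / 70 = 640.4714

640.4714 Mpc


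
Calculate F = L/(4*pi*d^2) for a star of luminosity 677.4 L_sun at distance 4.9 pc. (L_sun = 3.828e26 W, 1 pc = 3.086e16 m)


F = L / (4*pi*d^2) = 2.593e+29 / (4*pi*(1.512e+17)^2) = 9.025e-07

9.025e-07 W/m^2


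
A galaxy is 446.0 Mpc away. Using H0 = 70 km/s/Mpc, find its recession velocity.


v = H0 * d = 70 * 446.0 = 31220.0

31220.0 km/s


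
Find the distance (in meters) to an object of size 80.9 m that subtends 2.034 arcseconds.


D = size / theta_rad, theta_rad = 2.034 * pi/(180*3600) = 9.861e-06, D = 8.204e+06

8.204e+06 m


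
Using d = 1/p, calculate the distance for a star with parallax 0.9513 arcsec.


d = 1/p = 1/0.9513 = 1.0512

1.0512 pc


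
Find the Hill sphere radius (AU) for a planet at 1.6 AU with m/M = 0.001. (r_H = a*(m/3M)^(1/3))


r_H = a * (m/3M)^(1/3) = 1.6 * (0.001/3)^(1/3) = 0.1109

0.1109 AU


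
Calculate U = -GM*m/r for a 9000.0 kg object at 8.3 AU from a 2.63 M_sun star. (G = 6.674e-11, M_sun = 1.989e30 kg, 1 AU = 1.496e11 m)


M = 2.63 * 1.989e30 kg = 5.23107e+30 kg; r = 8.3 AU * 1.496e11 m/AU = 1.24168e+12 m. U = -GM*m/r = -(6.674e-11 * 5.23107e+30 * 9000.0) / 1.24168e+12 = -2.531e+12

-2.531e+12 J


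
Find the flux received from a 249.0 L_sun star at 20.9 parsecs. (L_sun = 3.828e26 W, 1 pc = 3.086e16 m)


F = L / (4*pi*d^2) = 9.532e+28 / (4*pi*(6.450e+17)^2) = 1.823e-08

1.823e-08 W/m^2


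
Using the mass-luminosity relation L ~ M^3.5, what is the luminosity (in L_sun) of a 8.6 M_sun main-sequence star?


L/L_sun = (M/M_sun)^3.5 = 8.6^3.5 = 1865.2823

1865.2823 L_sun


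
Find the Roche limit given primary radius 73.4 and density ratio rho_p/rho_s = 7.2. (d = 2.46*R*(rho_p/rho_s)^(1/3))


d_Roche = 2.46 * 73.4 * 7.2^(1/3) = 348.6653

348.6653


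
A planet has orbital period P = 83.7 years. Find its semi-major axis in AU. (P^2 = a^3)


a = P^(2/3) = 83.7^(2/3) = 19.1345

19.1345 AU


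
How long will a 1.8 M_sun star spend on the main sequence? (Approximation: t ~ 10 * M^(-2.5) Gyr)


t = 10 * M^(-2.5) = 10 * 1.8^(-2.5) = 2.3005

2.3005 Gyr


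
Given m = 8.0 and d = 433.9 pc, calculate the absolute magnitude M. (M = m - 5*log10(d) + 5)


M = m - 5*log10(d) + 5 = 8.0 - 5*log10(433.9) + 5 = -0.1869

-0.1869


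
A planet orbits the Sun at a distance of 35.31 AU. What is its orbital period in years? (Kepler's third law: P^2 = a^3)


P = a^(3/2) = 35.31^1.5 = 209.8199

209.8199 years


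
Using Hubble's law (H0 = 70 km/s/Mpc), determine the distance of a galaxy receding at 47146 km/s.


d = v / H0 = 47146 / 70 = 673.5143

673.5143 Mpc


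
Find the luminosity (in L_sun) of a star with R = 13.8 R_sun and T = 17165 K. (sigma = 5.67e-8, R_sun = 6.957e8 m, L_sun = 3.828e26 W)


R = 13.8 * 6.957e8 m = 9.60066e+09 m. L = 4*pi*R^2*sigma*T^4 = 4*pi*(9.60066e+09)^2 * 5.67e-8 * 17165^4 = 5.701253259e+30 W. L/L_sun = 5.701253259e+30 / 3.828e26 = 14893.5561

14893.5561 L_sun


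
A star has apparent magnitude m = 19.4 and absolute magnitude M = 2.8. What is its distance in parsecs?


d = 10^((m - M + 5)/5) = 10^((19.4 - 2.8 + 5)/5) = 20892.9613

20892.9613 pc


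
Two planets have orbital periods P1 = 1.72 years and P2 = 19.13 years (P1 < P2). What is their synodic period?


1/P_syn = |1/P1 - 1/P2| = |1/1.72 - 1/19.13| => P_syn = 1.8899

1.8899 years


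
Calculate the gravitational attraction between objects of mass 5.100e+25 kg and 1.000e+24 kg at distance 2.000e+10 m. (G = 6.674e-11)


F = G*m1*m2/r^2 = 6.674e-11 * 5.100e+25 * 1.000e+24 / (2.000e+10)^2 = 6.674e-11 * 5.100e+49 / 4.000e+20 = 8.509e+18

8.509e+18 N


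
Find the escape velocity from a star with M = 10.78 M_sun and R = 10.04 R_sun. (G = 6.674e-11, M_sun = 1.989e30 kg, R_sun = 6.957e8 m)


M = 10.78 * 1.989e30 kg = 2.144142e+31 kg; R = 10.04 * 6.957e8 m = 6.984828e+09 m. v_esc = sqrt(2GM/R) = sqrt(2 * 6.674e-11 * 2.144142e+31 / 6.984828e+09) = 640113.5388

640113.5388 m/s


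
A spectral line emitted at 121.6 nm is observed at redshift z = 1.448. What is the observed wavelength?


lam_obs = lam_emit * (1 + z) = 121.6 * (1 + 1.448) = 297.6768

297.6768 nm


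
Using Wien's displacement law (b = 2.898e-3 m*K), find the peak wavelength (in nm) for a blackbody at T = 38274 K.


lam_max = b / T = 2.898e-3 / 38274 = 7.572e-08 m = 75.7172 nm

75.7172 nm


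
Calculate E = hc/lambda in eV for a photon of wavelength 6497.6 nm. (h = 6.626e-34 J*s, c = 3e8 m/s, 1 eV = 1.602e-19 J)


E = hc/lambda = 6.626e-34 * 3e8 / 6.498e-06 = 3.059e-20 J = 0.191 eV

0.191 eV


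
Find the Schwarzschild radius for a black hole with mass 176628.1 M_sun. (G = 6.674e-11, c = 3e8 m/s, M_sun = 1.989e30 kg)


M = 176628.1 * 1.989e30 kg = 3.513132909e+35 kg. rs = 2GM/c^2 = 2 * 6.674e-11 * 3.513132909e+35 / (3e8)^2 = 5.210e+08

5.210e+08 m


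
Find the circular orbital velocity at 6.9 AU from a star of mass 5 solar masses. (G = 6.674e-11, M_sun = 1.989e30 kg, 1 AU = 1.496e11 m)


v = sqrt(GM/r) = sqrt(6.674e-11 * 9.945e+30 / 1.032e+12) = 25357.4252

25357.4252 m/s


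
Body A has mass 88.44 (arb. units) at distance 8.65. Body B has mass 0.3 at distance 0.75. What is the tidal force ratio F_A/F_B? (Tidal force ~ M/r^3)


Ratio = (M1/r1^3) / (M2/r2^3) = (88.44/8.65^3) / (0.3/0.75^3) = 0.1922

0.1922


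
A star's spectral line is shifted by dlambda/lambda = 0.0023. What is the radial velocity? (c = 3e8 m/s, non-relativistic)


v = (dlambda/lambda) * c = 0.0023 * 3e8 = 690000.0

690000.0 m/s


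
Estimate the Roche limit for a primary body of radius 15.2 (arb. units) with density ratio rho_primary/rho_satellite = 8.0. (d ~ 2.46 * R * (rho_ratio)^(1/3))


d_Roche = 2.46 * 15.2 * 8.0^(1/3) = 74.784

74.784


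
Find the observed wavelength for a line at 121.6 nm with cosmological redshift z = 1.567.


lam_obs = lam_emit * (1 + z) = 121.6 * (1 + 1.567) = 312.1472

312.1472 nm


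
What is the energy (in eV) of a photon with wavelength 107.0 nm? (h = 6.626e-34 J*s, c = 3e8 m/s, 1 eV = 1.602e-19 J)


E = hc/lambda = 6.626e-34 * 3e8 / 1.070e-07 = 1.858e-18 J = 11.5965 eV

11.5965 eV


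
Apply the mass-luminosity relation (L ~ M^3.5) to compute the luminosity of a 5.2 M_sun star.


L/L_sun = (M/M_sun)^3.5 = 5.2^3.5 = 320.6356

320.6356 L_sun


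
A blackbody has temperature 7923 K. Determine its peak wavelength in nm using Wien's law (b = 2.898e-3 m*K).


lam_max = b / T = 2.898e-3 / 7923 = 3.658e-07 m = 365.7705 nm

365.7705 nm


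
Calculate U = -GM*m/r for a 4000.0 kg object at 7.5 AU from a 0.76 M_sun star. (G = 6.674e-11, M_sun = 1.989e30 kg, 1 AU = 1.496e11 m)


M = 0.76 * 1.989e30 kg = 1.51164e+30 kg; r = 7.5 AU * 1.496e11 m/AU = 1.122e+12 m. U = -GM*m/r = -(6.674e-11 * 1.51164e+30 * 4000.0) / 1.122e+12 = -3.597e+11

-3.597e+11 J


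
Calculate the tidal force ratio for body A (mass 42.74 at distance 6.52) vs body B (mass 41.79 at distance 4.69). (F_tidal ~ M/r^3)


Ratio = (M1/r1^3) / (M2/r2^3) = (42.74/6.52^3) / (41.79/4.69^3) = 0.3807

0.3807


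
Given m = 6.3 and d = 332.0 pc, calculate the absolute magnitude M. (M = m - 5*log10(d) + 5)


M = m - 5*log10(d) + 5 = 6.3 - 5*log10(332.0) + 5 = -1.3057

-1.3057
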